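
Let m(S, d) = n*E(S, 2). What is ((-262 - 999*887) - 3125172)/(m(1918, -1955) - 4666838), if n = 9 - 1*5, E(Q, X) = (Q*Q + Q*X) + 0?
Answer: -4011547/10063402 ≈ -0.39863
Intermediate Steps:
E(Q, X) = Q² + Q*X (E(Q, X) = (Q² + Q*X) + 0 = Q² + Q*X)
n = 4 (n = 9 - 5 = 4)
m(S, d) = 4*S*(2 + S) (m(S, d) = 4*(S*(S + 2)) = 4*(S*(2 + S)) = 4*S*(2 + S))
((-262 - 999*887) - 3125172)/(m(1918, -1955) - 4666838) = ((-262 - 999*887) - 3125172)/(4*1918*(2 + 1918) - 4666838) = ((-262 - 886113) - 3125172)/(4*1918*1920 - 4666838) = (-886375 - 3125172)/(14730240 - 4666838) = -4011547/10063402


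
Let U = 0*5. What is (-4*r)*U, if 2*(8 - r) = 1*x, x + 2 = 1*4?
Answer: 0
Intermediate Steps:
x = 2 (x = -2 + 1*4 = -2 + 4 = 2)
U = 0
r = 7 (r = 8 - 2/2 = 8 - ½*2 = 8 - 1 = 7)
(-4*r)*U = -4*7*0 = -28*0 = 0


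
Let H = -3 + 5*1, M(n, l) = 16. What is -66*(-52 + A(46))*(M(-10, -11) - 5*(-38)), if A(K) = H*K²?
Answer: -56831280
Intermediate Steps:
H = 2 (H = -3 + 5 = 2)
A(K) = 2*K²
-66*(-52 + A(46))*(M(-10, -11) - 5*(-38)) = -66*(-52 + 2*46²)*(16 - 5*(-38)) = -66*(-52 + 2*2116)*(16 + 190) = -66*(-52 + 4232)*206 = -275880*206 = -66*861080 = -56831280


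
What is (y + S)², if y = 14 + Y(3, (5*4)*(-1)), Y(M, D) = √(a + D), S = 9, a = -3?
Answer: (23 + I*√23)² ≈ 506.0 + 220.61*I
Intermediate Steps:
Y(M, D) = √(-3 + D)
y = 14 + I*√23 (y = 14 + √(-3 + (5*4)*(-1)) = 14 + √(-3 + 20*(-1)) = 14 + √(-3 - 20) = 14 + √(-23) = 14 + I*√23 ≈ 14.0 + 4.7958*I)
(y + S)² = ((14 + I*√23) + 9)² = (23 + I*√23)²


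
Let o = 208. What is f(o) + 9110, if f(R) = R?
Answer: 9318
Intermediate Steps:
f(o) + 9110 = 208 + 9110 = 9318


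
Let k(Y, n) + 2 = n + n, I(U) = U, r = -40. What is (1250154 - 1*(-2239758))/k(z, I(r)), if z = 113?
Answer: -1744956/41 ≈ -42560.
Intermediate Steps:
k(Y, n) = -2 + 2*n (k(Y, n) = -2 + (n + n) = -2 + 2*n)
(1250154 - 1*(-2239758))/k(z, I(r)) = (1250154 - 1*(-2239758))/(-2 + 2*(-40)) = (1250154 + 2239758)/(-2 - 80) = 3489912/(-82) = 3489912*(-1/82) = -1744956/41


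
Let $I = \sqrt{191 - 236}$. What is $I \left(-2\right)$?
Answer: $- 6 i \sqrt{5} \approx - 13.416 i$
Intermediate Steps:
$I = 3 i \sqrt{5}$ ($I = \sqrt{-45} = 3 i \sqrt{5} \approx 6.7082 i$)
$I \left(-2\right) = 3 i \sqrt{5} \left(-2\right) = - 6 i \sqrt{5}$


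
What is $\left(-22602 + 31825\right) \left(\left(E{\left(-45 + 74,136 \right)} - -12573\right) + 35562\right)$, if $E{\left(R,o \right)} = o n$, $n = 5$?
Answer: $450220745$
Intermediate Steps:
$E{\left(R,o \right)} = 5 o$ ($E{\left(R,o \right)} = o 5 = 5 o$)
$\left(-22602 + 31825\right) \left(\left(E{\left(-45 + 74,136 \right)} - -12573\right) + 35562\right) = \left(-22602 + 31825\right) \left(\left(5 \cdot 136 - -12573\right) + 35562\right) = 9223 \left(\left(680 + 12573\right) + 35562\right) = 9223 \left(13253 + 35562\right) = 9223 \cdot 48815 = 450220745$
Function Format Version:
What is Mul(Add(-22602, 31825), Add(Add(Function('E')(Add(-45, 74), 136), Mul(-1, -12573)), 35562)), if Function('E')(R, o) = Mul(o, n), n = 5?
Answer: 450220745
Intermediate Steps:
Function('E')(R, o) = Mul(5, o) (Function('E')(R, o) = Mul(o, 5) = Mul(5, o))
Mul(Add(-22602, 31825), Add(Add(Function('E')(Add(-45, 74), 136), Mul(-1, -12573)), 35562)) = Mul(Add(-22602, 31825), Add(Add(Mul(5, 136), Mul(-1, -12573)), 35562)) = Mul(9223, Add(Add(680, 12573), 35562)) = Mul(9223, Add(13253, 35562)) = Mul(9223, 48815) = 450220745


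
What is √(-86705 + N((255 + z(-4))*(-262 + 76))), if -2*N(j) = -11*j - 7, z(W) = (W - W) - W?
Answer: I*√1406634/2 ≈ 593.01*I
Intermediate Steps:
z(W) = -W (z(W) = 0 - W = -W)
N(j) = 7/2 + 11*j/2 (N(j) = -(-11*j - 7)/2 = -(-7 - 11*j)/2 = 7/2 + 11*j/2)
√(-86705 + N((255 + z(-4))*(-262 + 76))) = √(-86705 + (7/2 + 11*((255 - 1*(-4))*(-262 + 76))/2)) = √(-86705 + (7/2 + 11*((255 + 4)*(-186))/2)) = √(-86705 + (7/2 + 11*(259*(-186))/2)) = √(-86705 + (7/2 + (11/2)*(-48174))) = √(-86705 + (7/2 - 264957)) = √(-86705 - 529907/2) = √(-703317/2) = I*√1406634/2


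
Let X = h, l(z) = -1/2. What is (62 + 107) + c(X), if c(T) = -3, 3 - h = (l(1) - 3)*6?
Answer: 166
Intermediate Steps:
l(z) = -½ (l(z) = -1*½ = -½)
h = 24 (h = 3 - (-½ - 3)*6 = 3 - (-7)*6/2 = 3 - 1*(-21) = 3 + 21 = 24)
X = 24
(62 + 107) + c(X) = (62 + 107) - 3 = 169 - 3 = 166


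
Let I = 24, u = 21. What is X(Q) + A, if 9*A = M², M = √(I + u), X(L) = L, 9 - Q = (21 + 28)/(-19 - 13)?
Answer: 497/32 ≈ 15.531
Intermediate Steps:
Q = 337/32 (Q = 9 - (21 + 28)/(-19 - 13) = 9 - 49/(-32) = 9 - 49*(-1)/32 = 9 - 1*(-49/32) = 9 + 49/32 = 337/32 ≈ 10.531)
M = 3*√5 (M = √(24 + 21) = √45 = 3*√5 ≈ 6.7082)
A = 5 (A = (3*√5)²/9 = (⅑)*45 = 5)
X(Q) + A = 337/32 + 5 = 497/32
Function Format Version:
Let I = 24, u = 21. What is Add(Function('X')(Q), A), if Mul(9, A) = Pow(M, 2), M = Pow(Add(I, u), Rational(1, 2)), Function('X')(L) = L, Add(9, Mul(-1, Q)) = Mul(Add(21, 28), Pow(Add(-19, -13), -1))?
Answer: Rational(497, 32) ≈ 15.531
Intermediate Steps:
Q = Rational(337, 32) (Q = Add(9, Mul(-1, Mul(Add(21, 28), Pow(Add(-19, -13), -1)))) = Add(9, Mul(-1, Mul(49, Pow(-32, -1)))) = Add(9, Mul(-1, Mul(49, Rational(-1, 32)))) = Add(9, Mul(-1, Rational(-49, 32))) = Add(9, Rational(49, 32)) = Rational(337, 32) ≈ 10.531)
M = Mul(3, Pow(5, Rational(1, 2))) (M = Pow(Add(24, 21), Rational(1, 2)) = Pow(45, Rational(1, 2)) = Mul(3, Pow(5, Rational(1, 2))) ≈ 6.7082)
A = 5 (A = Mul(Rational(1, 9), Pow(Mul(3, Pow(5, Rational(1, 2))), 2)) = Mul(Rational(1, 9), 45) = 5)
Add(Function('X')(Q), A) = Add(Rational(337, 32), 5) = Rational(497, 32)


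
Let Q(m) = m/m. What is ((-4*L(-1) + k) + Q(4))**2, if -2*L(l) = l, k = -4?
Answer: 25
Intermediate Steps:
Q(m) = 1
L(l) = -l/2
((-4*L(-1) + k) + Q(4))**2 = ((-(-2)*(-1) - 4) + 1)**2 = ((-4*1/2 - 4) + 1)**2 = ((-2 - 4) + 1)**2 = (-6 + 1)**2 = (-5)**2 = 25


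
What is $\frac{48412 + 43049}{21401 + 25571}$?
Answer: $\frac{91461}{46972} \approx 1.9471$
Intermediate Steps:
$\frac{48412 + 43049}{21401 + 25571} = \frac{91461}{46972}$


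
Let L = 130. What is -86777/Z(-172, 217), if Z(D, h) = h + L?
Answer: -86777/347 ≈ -250.08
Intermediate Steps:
Z(D, h) = 130 + h (Z(D, h) = h + 130 = 130 + h)
-86777/Z(-172, 217) = -86777/(130 + 217) = -86777/347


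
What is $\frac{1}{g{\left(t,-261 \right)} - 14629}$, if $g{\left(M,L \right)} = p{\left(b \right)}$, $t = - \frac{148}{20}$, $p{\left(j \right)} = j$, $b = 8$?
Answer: $- \frac{1}{14621} \approx -6.8395 \cdot 10^{-5}$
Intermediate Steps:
$t = - \frac{37}{5}$ ($t = \left(-148\right) \frac{1}{20} = - \frac{37}{5} \approx -7.4$)
$g{\left(M,L \right)} = 8$
$\frac{1}{g{\left(t,-261 \right)} - 14629} = \frac{1}{8 - 14629} = \frac{1}{-14621} = - \frac{1}{14621}$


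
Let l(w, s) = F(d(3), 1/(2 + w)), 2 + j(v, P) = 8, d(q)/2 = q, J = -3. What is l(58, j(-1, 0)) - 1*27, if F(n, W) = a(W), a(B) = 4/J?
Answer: -85/3 ≈ -28.333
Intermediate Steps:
d(q) = 2*q
j(v, P) = 6 (j(v, P) = -2 + 8 = 6)
a(B) = -4/3 (a(B) = 4/(-3) = 4*(-⅓) = -4/3)
F(n, W) = -4/3
l(w, s) = -4/3
l(58, j(-1, 0)) - 1*27 = -4/3 - 1*27 = -4/3 - 27 = -85/3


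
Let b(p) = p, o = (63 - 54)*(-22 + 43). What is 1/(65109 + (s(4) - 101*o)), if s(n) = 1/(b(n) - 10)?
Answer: 6/276119 ≈ 2.1730e-5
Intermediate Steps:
o = 189 (o = 9*21 = 189)
s(n) = 1/(-10 + n) (s(n) = 1/(n - 10) = 1/(-10 + n))
1/(65109 + (s(4) - 101*o)) = 1/(65109 + (1/(-10 + 4) - 101*189)) = 1/(65109 + (1/(-6) - 19089)) = 1/(65109 + (-⅙ - 19089)) = 1/(65109 - 114535/6) = 1/(276119/6) = 6/276119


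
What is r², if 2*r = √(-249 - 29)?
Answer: -139/2 ≈ -69.500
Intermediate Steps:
r = I*√278/2 (r = √(-249 - 29)/2 = √(-278)/2 = (I*√278)/2 = I*√278/2 ≈ 8.3367*I)
r² = (I*√278/2)² = -139/2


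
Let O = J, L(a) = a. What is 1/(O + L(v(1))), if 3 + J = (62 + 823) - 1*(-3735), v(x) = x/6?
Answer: 6/27703 ≈ 0.00021658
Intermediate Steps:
v(x) = x/6 (v(x) = x*(⅙) = x/6)
J = 4617 (J = -3 + ((62 + 823) - 1*(-3735)) = -3 + (885 + 3735) = -3 + 4620 = 4617)
O = 4617
1/(O + L(v(1))) = 1/(4617 + (⅙)*1) = 1/(4617 + ⅙) = 1/(27703/6) = 6/27703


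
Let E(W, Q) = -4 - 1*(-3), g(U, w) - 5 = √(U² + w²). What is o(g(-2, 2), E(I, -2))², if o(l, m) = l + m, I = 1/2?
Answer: 24 + 16*√2 ≈ 46.627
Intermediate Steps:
I = ½ ≈ 0.50000
g(U, w) = 5 + √(U² + w²)
E(W, Q) = -1 (E(W, Q) = -4 + 3 = -1)
o(g(-2, 2), E(I, -2))² = ((5 + √((-2)² + 2²)) - 1)² = ((5 + √(4 + 4)) - 1)² = ((5 + √8) - 1)² = ((5 + 2*√2) - 1)² = (4 + 2*√2)²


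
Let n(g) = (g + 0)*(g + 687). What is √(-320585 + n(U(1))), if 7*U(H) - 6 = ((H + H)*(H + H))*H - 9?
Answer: I*√15703855/7 ≈ 566.12*I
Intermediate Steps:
U(H) = -3/7 + 4*H³/7 (U(H) = 6/7 + (((H + H)*(H + H))*H - 9)/7 = 6/7 + (((2*H)*(2*H))*H - 9)/7 = 6/7 + ((4*H²)*H - 9)/7 = 6/7 + (4*H³ - 9)/7 = 6/7 + (-9 + 4*H³)/7 = 6/7 + (-9/7 + 4*H³/7) = -3/7 + 4*H³/7)
n(g) = g*(687 + g)
√(-320585 + n(U(1))) = √(-320585 + (-3/7 + (4/7)*1³)*(687 + (-3/7 + (4/7)*1³))) = √(-320585 + (-3/7 + (4/7)*1)*(687 + (-3/7 + (4/7)*1))) = √(-320585 + (-3/7 + 4/7)*(687 + (-3/7 + 4/7))) = √(-320585 + (687 + ⅐)/7) = √(-320585 + (⅐)*(4810/7)) = √(-320585 + 4810/49) = √(-15703855/49) = I*√15703855/7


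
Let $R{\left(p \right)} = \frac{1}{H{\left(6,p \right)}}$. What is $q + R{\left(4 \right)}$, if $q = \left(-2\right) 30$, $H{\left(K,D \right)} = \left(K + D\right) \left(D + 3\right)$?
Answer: $- \frac{4199}{70} \approx -59.986$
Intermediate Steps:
$H{\left(K,D \right)} = \left(3 + D\right) \left(D + K\right)$ ($H{\left(K,D \right)} = \left(D + K\right) \left(3 + D\right) = \left(3 + D\right) \left(D + K\right)$)
$R{\left(p \right)} = \frac{1}{18 + p^{2} + 9 p}$ ($R{\left(p \right)} = \frac{1}{p^{2} + 3 p + 3 \cdot 6 + p 6} = \frac{1}{p^{2} + 3 p + 18 + 6 p} = \frac{1}{18 + p^{2} + 9 p}$)
$q = -60$
$q + R{\left(4 \right)} = -60 + \frac{1}{18 + 4^{2} + 9 \cdot 4} = -60 + \frac{1}{18 + 16 + 36} = -60 + \frac{1}{70} = - \frac{4199}{70}$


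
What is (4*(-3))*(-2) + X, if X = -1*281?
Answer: -257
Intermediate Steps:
X = -281
(4*(-3))*(-2) + X = (4*(-3))*(-2) - 281 = -12*(-2) - 281 = 24 - 281 = -257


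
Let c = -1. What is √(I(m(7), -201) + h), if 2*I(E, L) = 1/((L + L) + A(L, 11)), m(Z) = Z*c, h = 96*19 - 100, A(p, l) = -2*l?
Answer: 3*√8609267/212 ≈ 41.521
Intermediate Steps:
h = 1724 (h = 1824 - 100 = 1724)
m(Z) = -Z (m(Z) = Z*(-1) = -Z)
I(E, L) = 1/(2*(-22 + 2*L)) (I(E, L) = 1/(2*((L + L) - 2*11)) = 1/(2*(2*L - 22)) = 1/(2*(-22 + 2*L)))
√(I(m(7), -201) + h) = √(1/(4*(-11 - 201)) + 1724) = √((¼)/(-212) + 1724) = √((¼)*(-1/212) + 1724) = √(-1/848 + 1724) = √(1461951/848) = 3*√8609267/212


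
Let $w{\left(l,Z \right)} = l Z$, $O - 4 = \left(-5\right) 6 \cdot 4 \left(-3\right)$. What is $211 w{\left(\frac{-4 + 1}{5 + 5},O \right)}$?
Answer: $- \frac{115206}{5} \approx -23041.0$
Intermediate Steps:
$O = 364$ ($O = 4 + \left(-5\right) 6 \cdot 4 \left(-3\right) = 4 + \left(-30\right) 4 \left(-3\right) = 4 - -360 = 4 + 360 = 364$)
$w{\left(l,Z \right)} = Z l$
$211 w{\left(\frac{-4 + 1}{5 + 5},O \right)} = 211 \cdot 364 \frac{-4 + 1}{5 + 5} = 211 \cdot 364 \left(- \frac{3}{10}\right) = 211 \left(- \frac{546}{5}\right) = - \frac{115206}{5}$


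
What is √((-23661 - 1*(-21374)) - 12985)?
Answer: 2*I*√3818 ≈ 123.58*I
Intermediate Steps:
√((-23661 - 1*(-21374)) - 12985) = √((-23661 + 21374) - 12985) = √(-2287 - 12985) = √(-15272) = 2*I*√3818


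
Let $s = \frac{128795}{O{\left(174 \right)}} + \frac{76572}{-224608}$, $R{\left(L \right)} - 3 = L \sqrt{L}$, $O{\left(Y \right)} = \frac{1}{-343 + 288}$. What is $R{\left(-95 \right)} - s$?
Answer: $\frac{397765513799}{56152} - 95 i \sqrt{95} \approx 7.0837 \cdot 10^{6} - 925.95 i$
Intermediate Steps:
$O{\left(Y \right)} = - \frac{1}{55}$ ($O{\left(Y \right)} = \frac{1}{-55} = - \frac{1}{55}$)
$R{\left(L \right)} = 3 + L^{\frac{3}{2}}$ ($R{\left(L \right)} = 3 + L \sqrt{L} = 3 + L^{\frac{3}{2}}$)
$s = - \frac{397765345343}{56152}$ ($s = \frac{128795}{- \frac{1}{55}} + \frac{76572}{-224608} = 128795 \left(-55\right) + 76572 \left(- \frac{1}{224608}\right) = -7083725 - \frac{19143}{56152} = - \frac{397765345343}{56152} \approx -7.0837 \cdot 10^{6}$)
$R{\left(-95 \right)} - s = \left(3 + \left(-95\right)^{\frac{3}{2}}\right) - - \frac{397765345343}{56152} = \left(3 - 95 i \sqrt{95}\right) + \frac{397765345343}{56152} = \frac{397765513799}{56152} - 95 i \sqrt{95}$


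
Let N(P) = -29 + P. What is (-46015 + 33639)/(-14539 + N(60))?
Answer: 238/279 ≈ 0.85305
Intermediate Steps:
(-46015 + 33639)/(-14539 + N(60)) = (-46015 + 33639)/(-14539 + (-29 + 60)) = -12376/(-14539 + 31) = -12376/(-14508) = -12376*(-1/14508) = 238/279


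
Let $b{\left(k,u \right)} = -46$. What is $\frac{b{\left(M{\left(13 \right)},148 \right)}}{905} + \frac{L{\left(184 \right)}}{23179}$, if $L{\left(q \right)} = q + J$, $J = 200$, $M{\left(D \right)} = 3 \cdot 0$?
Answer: $- \frac{718714}{20976995} \approx -0.034262$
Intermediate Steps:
$M{\left(D \right)} = 0$
$L{\left(q \right)} = 200 + q$ ($L{\left(q \right)} = q + 200 = 200 + q$)
$\frac{b{\left(M{\left(13 \right)},148 \right)}}{905} + \frac{L{\left(184 \right)}}{23179} = - \frac{46}{905} + \frac{200 + 184}{23179} = \left(-46\right) \frac{1}{905} + 384 \cdot \frac{1}{23179} = - \frac{46}{905} + \frac{384}{23179} = - \frac{718714}{20976995}$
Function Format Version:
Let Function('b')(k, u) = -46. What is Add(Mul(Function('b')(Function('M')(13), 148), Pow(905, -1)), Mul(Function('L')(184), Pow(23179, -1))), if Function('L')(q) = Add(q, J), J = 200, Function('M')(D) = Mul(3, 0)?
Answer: Rational(-718714, 20976995) ≈ -0.034262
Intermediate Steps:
Function('M')(D) = 0
Function('L')(q) = Add(200, q) (Function('L')(q) = Add(q, 200) = Add(200, q))
Add(Mul(Function('b')(Function('M')(13), 148), Pow(905, -1)), Mul(Function('L')(184), Pow(23179, -1))) = Add(Mul(-46, Pow(905, -1)), Mul(Add(200, 184), Pow(23179, -1))) = Add(Mul(-46, Rational(1, 905)), Mul(384, Rational(1, 23179))) = Add(Rational(-46, 905), Rational(384, 23179)) = Rational(-718714, 20976995)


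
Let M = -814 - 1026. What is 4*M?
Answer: -7360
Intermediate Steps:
M = -1840
4*M = 4*(-1840) = -7360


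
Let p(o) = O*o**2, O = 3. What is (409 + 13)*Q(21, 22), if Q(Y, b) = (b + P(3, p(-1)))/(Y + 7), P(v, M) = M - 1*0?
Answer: 5275/14 ≈ 376.79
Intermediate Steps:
p(o) = 3*o**2
P(v, M) = M (P(v, M) = M + 0 = M)
Q(Y, b) = (3 + b)/(7 + Y) (Q(Y, b) = (b + 3*(-1)**2)/(Y + 7) = (b + 3*1)/(7 + Y) = (b + 3)/(7 + Y) = (3 + b)/(7 + Y))
(409 + 13)*Q(21, 22) = (409 + 13)*((3 + 22)/(7 + 21)) = 422*(25/28) = 5275/14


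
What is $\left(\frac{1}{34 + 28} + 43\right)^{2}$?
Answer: $\frac{7112889}{3844} \approx 1850.4$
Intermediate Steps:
$\left(\frac{1}{34 + 28} + 43\right)^{2} = \left(\frac{1}{62} + 43\right)^{2} = \left(\frac{2667}{62}\right)^{2} = \frac{7112889}{3844}$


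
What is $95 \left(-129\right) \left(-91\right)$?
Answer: $1115205$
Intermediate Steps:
$95 \left(-129\right) \left(-91\right) = \left(-12255\right) \left(-91\right) = 1115205$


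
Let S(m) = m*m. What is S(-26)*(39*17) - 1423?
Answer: 446765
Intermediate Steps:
S(m) = m**2
S(-26)*(39*17) - 1423 = (-26)**2*(39*17) - 1423 = 676*663 - 1423 = 448188 - 1423 = 446765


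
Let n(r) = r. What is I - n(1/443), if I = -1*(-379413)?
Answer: 168079958/443 ≈ 3.7941e+5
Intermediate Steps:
I = 379413
I - n(1/443) = 379413 - 1/443 = 168079958/443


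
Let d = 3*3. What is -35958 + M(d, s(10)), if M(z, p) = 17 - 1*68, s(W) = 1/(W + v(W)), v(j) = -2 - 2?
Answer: -36009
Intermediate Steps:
v(j) = -4
s(W) = 1/(-4 + W) (s(W) = 1/(W - 4) = 1/(-4 + W))
d = 9
M(z, p) = -51 (M(z, p) = 17 - 68 = -51)
-35958 + M(d, s(10)) = -35958 - 51 = -36009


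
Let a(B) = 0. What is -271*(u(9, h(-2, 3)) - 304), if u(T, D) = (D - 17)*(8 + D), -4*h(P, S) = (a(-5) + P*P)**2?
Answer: 105148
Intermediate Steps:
h(P, S) = -P**4/4 (h(P, S) = -(0 + P*P)**2/4 = -(0 + P**2)**2/4 = -P**4/4)
u(T, D) = (-17 + D)*(8 + D)
-271*(u(9, h(-2, 3)) - 304) = -271*((-136 + (-1/4*(-2)**4)**2 - (-9)*(-2)**4/4) - 304) = -271*((-136 + (-1/4*16)**2 - (-9)*16/4) - 304) = -271*((-136 + (-4)**2 - 9*(-4)) - 304) = -271*((-136 + 16 + 36) - 304) = -271*(-84 - 304) = -271*(-388) = 105148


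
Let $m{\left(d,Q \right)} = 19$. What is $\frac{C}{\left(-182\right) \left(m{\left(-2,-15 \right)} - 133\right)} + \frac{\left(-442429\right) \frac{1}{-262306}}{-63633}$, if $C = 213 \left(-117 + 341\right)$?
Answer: $\frac{9480559172501}{4122755471406} \approx 2.2996$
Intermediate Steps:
$C = 47712$ ($C = 213 \cdot 224 = 47712$)
$\frac{C}{\left(-182\right) \left(m{\left(-2,-15 \right)} - 133\right)} + \frac{\left(-442429\right) \frac{1}{-262306}}{-63633} = \frac{47712}{\left(-182\right) \left(19 - 133\right)} + \frac{\left(-442429\right) \frac{1}{-262306}}{-63633} = \frac{47712}{\left(-182\right) \left(-114\right)} + \left(-442429\right) \left(- \frac{1}{262306}\right) \left(- \frac{1}{63633}\right) = \frac{47712}{20748} + \frac{442429}{262306} \left(- \frac{1}{63633}\right) = 47712 \cdot \frac{1}{20748} - \frac{442429}{16691317698} = \frac{568}{247} - \frac{442429}{16691317698} = \frac{9480559172501}{4122755471406}$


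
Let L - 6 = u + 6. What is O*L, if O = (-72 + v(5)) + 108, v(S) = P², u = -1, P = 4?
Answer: 572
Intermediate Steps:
v(S) = 16 (v(S) = 4² = 16)
O = 52 (O = (-72 + 16) + 108 = -56 + 108 = 52)
L = 11 (L = 6 + (-1 + 6) = 6 + 5 = 11)
O*L = 52*11 = 572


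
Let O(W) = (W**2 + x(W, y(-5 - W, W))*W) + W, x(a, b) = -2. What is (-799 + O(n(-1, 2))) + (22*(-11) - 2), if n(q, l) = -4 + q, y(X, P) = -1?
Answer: -1013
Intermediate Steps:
O(W) = W**2 - W (O(W) = (W**2 - 2*W) + W = W**2 - W)
(-799 + O(n(-1, 2))) + (22*(-11) - 2) = (-799 + (-4 - 1)*(-1 + (-4 - 1))) + (22*(-11) - 2) = (-799 - 5*(-1 - 5)) + (-242 - 2) = (-799 - 5*(-6)) - 244 = (-799 + 30) - 244 = -769 - 244 = -1013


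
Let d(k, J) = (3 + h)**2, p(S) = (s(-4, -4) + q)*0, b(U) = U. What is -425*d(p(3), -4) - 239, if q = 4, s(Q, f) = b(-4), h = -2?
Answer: -664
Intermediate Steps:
s(Q, f) = -4
p(S) = 0 (p(S) = (-4 + 4)*0 = 0*0 = 0)
d(k, J) = 1 (d(k, J) = (3 - 2)**2 = 1**2 = 1)
-425*d(p(3), -4) - 239 = -425*1 - 239 = -425 - 239 = -664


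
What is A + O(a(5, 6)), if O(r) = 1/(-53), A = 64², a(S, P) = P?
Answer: 217087/53 ≈ 4096.0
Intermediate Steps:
A = 4096
O(r) = -1/53
A + O(a(5, 6)) = 4096 - 1/53 = 217087/53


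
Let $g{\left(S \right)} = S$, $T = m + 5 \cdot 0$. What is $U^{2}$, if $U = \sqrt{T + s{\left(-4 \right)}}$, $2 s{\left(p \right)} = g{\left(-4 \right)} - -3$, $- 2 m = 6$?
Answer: $- \frac{7}{2} \approx -3.5$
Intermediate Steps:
$m = -3$ ($m = \left(- \frac{1}{2}\right) 6 = -3$)
$T = -3$ ($T = -3 + 5 \cdot 0 = -3 + 0 = -3$)
$s{\left(p \right)} = - \frac{1}{2}$ ($s{\left(p \right)} = \frac{-4 - -3}{2} = \frac{-4 + 3}{2} = \frac{1}{2} \left(-1\right) = - \frac{1}{2}$)
$U = \frac{i \sqrt{14}}{2}$ ($U = \sqrt{-3 - \frac{1}{2}} = \sqrt{- \frac{7}{2}} = \frac{i \sqrt{14}}{2} \approx 1.8708 i$)
$U^{2} = \left(\frac{i \sqrt{14}}{2}\right)^{2} = - \frac{7}{2}$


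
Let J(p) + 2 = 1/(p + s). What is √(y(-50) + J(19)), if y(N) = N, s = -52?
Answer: I*√56661/33 ≈ 7.2132*I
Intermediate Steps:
J(p) = -2 + 1/(-52 + p) (J(p) = -2 + 1/(p - 52) = -2 + 1/(-52 + p))
√(y(-50) + J(19)) = √(-50 + (105 - 2*19)/(-52 + 19)) = √(-50 + (105 - 38)/(-33)) = √(-50 - 1/33*67) = √(-50 - 67/33) = √(-1717/33) = I*√56661/33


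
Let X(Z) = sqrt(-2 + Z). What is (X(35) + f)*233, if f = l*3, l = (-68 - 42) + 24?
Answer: -60114 + 233*sqrt(33) ≈ -58776.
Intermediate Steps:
l = -86 (l = -110 + 24 = -86)
f = -258 (f = -86*3 = -258)
(X(35) + f)*233 = (sqrt(-2 + 35) - 258)*233 = (sqrt(33) - 258)*233 = (-258 + sqrt(33))*233 = -60114 + 233*sqrt(33)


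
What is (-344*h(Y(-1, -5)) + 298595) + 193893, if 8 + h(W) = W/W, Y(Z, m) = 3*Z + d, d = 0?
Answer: 494896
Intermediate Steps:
Y(Z, m) = 3*Z (Y(Z, m) = 3*Z + 0 = 3*Z)
h(W) = -7 (h(W) = -8 + W/W = -8 + 1 = -7)
(-344*h(Y(-1, -5)) + 298595) + 193893 = (-344*(-7) + 298595) + 193893 = (2408 + 298595) + 193893 = 301003 + 193893 = 494896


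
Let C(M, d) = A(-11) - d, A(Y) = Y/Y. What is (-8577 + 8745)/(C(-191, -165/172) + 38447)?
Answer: 9632/2204407 ≈ 0.0043694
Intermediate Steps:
A(Y) = 1
C(M, d) = 1 - d
(-8577 + 8745)/(C(-191, -165/172) + 38447) = (-8577 + 8745)/((1 - (-165)/172) + 38447) = 168/((1 - (-165)/172) + 38447) = 168/((1 - 1*(-165/172)) + 38447) = 168/((1 + 165/172) + 38447) = 168/(337/172 + 38447) = 168/(6613221/172) = 168*(172/6613221) = 9632/2204407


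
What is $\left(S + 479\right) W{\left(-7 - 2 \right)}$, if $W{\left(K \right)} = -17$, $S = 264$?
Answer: $-12631$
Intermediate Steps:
$\left(S + 479\right) W{\left(-7 - 2 \right)} = \left(264 + 479\right) \left(-17\right) = 743 \left(-17\right) = -12631$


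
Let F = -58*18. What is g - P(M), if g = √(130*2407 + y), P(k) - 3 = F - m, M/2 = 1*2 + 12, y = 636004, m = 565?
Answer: 1606 + √948914 ≈ 2580.1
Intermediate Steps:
F = -1044
M = 28 (M = 2*(1*2 + 12) = 2*(2 + 12) = 2*14 = 28)
P(k) = -1606 (P(k) = 3 + (-1044 - 1*565) = 3 + (-1044 - 565) = 3 - 1609 = -1606)
g = √948914 (g = √(130*2407 + 636004) = √(312910 + 636004) = √948914 ≈ 974.12)
g - P(M) = √948914 - 1*(-1606) = √948914 + 1606 = 1606 + √948914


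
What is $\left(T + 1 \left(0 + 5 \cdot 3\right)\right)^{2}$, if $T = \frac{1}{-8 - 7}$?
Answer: $\frac{50176}{225} \approx 223.0$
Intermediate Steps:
$T = - \frac{1}{15}$ ($T = \frac{1}{-15} = - \frac{1}{15} \approx -0.066667$)
$\left(T + 1 \left(0 + 5 \cdot 3\right)\right)^{2} = \left(- \frac{1}{15} + 1 \left(0 + 5 \cdot 3\right)\right)^{2} = \left(- \frac{1}{15} + 1 \left(0 + 15\right)\right)^{2} = \left(- \frac{1}{15} + 1 \cdot 15\right)^{2} = \left(- \frac{1}{15} + 15\right)^{2} = \left(\frac{224}{15}\right)^{2} = \frac{50176}{225}$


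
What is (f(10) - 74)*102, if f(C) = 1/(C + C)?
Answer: -75429/10 ≈ -7542.9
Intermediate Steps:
f(C) = 1/(2*C)
(f(10) - 74)*102 = ((1/2)/10 - 74)*102 = ((1/2)*(1/10) - 74)*102 = (1/20 - 74)*102 = -1479/20*102 = -75429/10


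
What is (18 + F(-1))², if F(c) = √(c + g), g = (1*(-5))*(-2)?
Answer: 441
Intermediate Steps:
g = 10 (g = -5*(-2) = 10)
F(c) = √(10 + c) (F(c) = √(c + 10) = √(10 + c))
(18 + F(-1))² = (18 + √(10 - 1))² = (18 + √9)² = (18 + 3)² = 21² = 441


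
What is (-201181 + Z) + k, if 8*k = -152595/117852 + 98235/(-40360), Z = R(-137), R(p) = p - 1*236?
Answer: -127826022991141/634200896 ≈ -2.0155e+5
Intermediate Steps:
R(p) = -236 + p (R(p) = p - 236 = -236 + p)
Z = -373 (Z = -236 - 137 = -373)
k = -295598757/634200896 (k = (-152595/117852 + 98235/(-40360))/8 = (-152595*1/117852 + 98235*(-1/40360))/8 = (-50865/39284 - 19647/8072)/8 = (⅛)*(-295598757/79275112) = -295598757/634200896 ≈ -0.46610)
(-201181 + Z) + k = (-201181 - 373) - 295598757/634200896 = -201554 - 295598757/634200896 = -127826022991141/634200896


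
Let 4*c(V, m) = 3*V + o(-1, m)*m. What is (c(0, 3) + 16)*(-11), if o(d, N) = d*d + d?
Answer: -176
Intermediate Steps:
o(d, N) = d + d² (o(d, N) = d² + d = d + d²)
c(V, m) = 3*V/4 (c(V, m) = (3*V + (-(1 - 1))*m)/4 = (3*V + (-1*0)*m)/4 = (3*V + 0*m)/4 = (3*V + 0)/4 = (3*V)/4 = 3*V/4)
(c(0, 3) + 16)*(-11) = ((¾)*0 + 16)*(-11) = (0 + 16)*(-11) = 16*(-11) = -176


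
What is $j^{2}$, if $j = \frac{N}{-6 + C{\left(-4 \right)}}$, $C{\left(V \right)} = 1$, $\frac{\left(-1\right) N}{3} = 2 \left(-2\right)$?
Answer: $\frac{144}{25} \approx 5.76$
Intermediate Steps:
$N = 12$ ($N = - 3 \cdot 2 \left(-2\right) = \left(-3\right) \left(-4\right) = 12$)
$j = - \frac{12}{5}$ ($j = \frac{1}{-6 + 1} \cdot 12 = \frac{1}{-5} \cdot 12 = \left(- \frac{1}{5}\right) 12 = - \frac{12}{5} \approx -2.4$)
$j^{2} = \left(- \frac{12}{5}\right)^{2} = \frac{144}{25}$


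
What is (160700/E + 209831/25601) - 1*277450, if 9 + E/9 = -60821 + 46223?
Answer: -933757882837297/3365584263 ≈ -2.7744e+5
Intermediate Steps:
E = -131463 (E = -81 + 9*(-60821 + 46223) = -81 + 9*(-14598) = -81 - 131382 = -131463)
(160700/E + 209831/25601) - 1*277450 = (160700/(-131463) + 209831/25601) - 1*277450 = (160700*(-1/131463) + 209831*(1/25601)) - 277450 = (-160700/131463 + 209831/25601) - 277450 = 23470932053/3365584263 - 277450 = -933757882837297/3365584263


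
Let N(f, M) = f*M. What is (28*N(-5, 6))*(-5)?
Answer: 4200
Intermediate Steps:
N(f, M) = M*f
(28*N(-5, 6))*(-5) = (28*(6*(-5)))*(-5) = (28*(-30))*(-5) = -840*(-5) = 4200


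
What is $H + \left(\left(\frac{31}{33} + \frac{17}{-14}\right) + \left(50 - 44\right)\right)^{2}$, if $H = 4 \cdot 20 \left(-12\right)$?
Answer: $- \frac{197910215}{213444} \approx -927.22$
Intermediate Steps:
$H = -960$ ($H = 80 \left(-12\right) = -960$)
$H + \left(\left(\frac{31}{33} + \frac{17}{-14}\right) + \left(50 - 44\right)\right)^{2} = -960 + \left(\left(\frac{31}{33} + \frac{17}{-14}\right) + \left(50 - 44\right)\right)^{2} = -960 + \left(\left(31 \cdot \frac{1}{33} + 17 \left(- \frac{1}{14}\right)\right) + 6\right)^{2} = -960 + \left(\left(\frac{31}{33} - \frac{17}{14}\right) + 6\right)^{2} = -960 + \left(- \frac{127}{462} + 6\right)^{2} = -960 + \left(\frac{2645}{462}\right)^{2} = -960 + \frac{6996025}{213444} = - \frac{197910215}{213444}$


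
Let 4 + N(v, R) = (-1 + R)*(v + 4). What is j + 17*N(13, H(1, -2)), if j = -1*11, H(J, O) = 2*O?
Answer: -1524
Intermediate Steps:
N(v, R) = -4 + (-1 + R)*(4 + v) (N(v, R) = -4 + (-1 + R)*(v + 4) = -4 + (-1 + R)*(4 + v))
j = -11
j + 17*N(13, H(1, -2)) = -11 + 17*(-8 - 1*13 + 4*(2*(-2)) + (2*(-2))*13) = -11 + 17*(-8 - 13 + 4*(-4) - 4*13) = -11 + 17*(-8 - 13 - 16 - 52) = -11 + 17*(-89) = -11 - 1513 = -1524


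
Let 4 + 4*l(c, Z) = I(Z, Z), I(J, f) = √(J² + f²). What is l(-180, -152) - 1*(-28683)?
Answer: 28682 + 38*√2 ≈ 28736.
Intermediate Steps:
l(c, Z) = -1 + √2*√(Z²)/4 (l(c, Z) = -1 + √(Z² + Z²)/4 = -1 + √(2*Z²)/4 = -1 + (√2*√(Z²))/4 = -1 + √2*√(Z²)/4)
l(-180, -152) - 1*(-28683) = (-1 + √2*√((-152)²)/4) - 1*(-28683) = (-1 + √2*√23104/4) + 28683 = (-1 + (¼)*√2*152) + 28683 = (-1 + 38*√2) + 28683 = 28682 + 38*√2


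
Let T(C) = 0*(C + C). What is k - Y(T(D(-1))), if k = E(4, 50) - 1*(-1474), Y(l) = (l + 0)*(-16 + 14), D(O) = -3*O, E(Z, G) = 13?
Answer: 1487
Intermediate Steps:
T(C) = 0 (T(C) = 0*(2*C) = 0)
Y(l) = -2*l (Y(l) = l*(-2) = -2*l)
k = 1487 (k = 13 - 1*(-1474) = 13 + 1474 = 1487)
k - Y(T(D(-1))) = 1487 - (-2)*0 = 1487 - 1*0 = 1487 + 0 = 1487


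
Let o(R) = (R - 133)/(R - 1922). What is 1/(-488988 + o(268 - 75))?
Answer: -1729/845460312 ≈ -2.0450e-6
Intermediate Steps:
o(R) = (-133 + R)/(-1922 + R)
1/(-488988 + o(268 - 75)) = 1/(-488988 + (-133 + (268 - 75))/(-1922 + (268 - 75))) = 1/(-488988 + (-133 + 193)/(-1922 + 193)) = 1/(-488988 + 60/(-1729)) = 1/(-488988 - 1/1729*60) = 1/(-488988 - 60/1729) = 1/(-845460312/1729) = -1729/845460312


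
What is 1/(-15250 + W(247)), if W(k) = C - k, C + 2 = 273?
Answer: -1/15226 ≈ -6.5677e-5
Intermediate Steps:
C = 271 (C = -2 + 273 = 271)
W(k) = 271 - k
1/(-15250 + W(247)) = 1/(-15250 + (271 - 1*247)) = 1/(-15250 + (271 - 247)) = 1/(-15250 + 24) = 1/(-15226) = -1/15226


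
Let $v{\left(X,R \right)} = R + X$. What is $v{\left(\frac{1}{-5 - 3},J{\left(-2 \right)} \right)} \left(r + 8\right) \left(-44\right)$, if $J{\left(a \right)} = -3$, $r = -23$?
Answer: $- \frac{4125}{2} \approx -2062.5$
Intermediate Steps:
$v{\left(\frac{1}{-5 - 3},J{\left(-2 \right)} \right)} \left(r + 8\right) \left(-44\right) = \left(-3 + \frac{1}{-5 - 3}\right) \left(-23 + 8\right) \left(-44\right) = \left(-3 + \frac{1}{-8}\right) \left(-15\right) \left(-44\right) = \left(-3 - \frac{1}{8}\right) \left(-15\right) \left(-44\right) = \left(- \frac{25}{8}\right) \left(-15\right) \left(-44\right) = \frac{375}{8} \left(-44\right) = - \frac{4125}{2}$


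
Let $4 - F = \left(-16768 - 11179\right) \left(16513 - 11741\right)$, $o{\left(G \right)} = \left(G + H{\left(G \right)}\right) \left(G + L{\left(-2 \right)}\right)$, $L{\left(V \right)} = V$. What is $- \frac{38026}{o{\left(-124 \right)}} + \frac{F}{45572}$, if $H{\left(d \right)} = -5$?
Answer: $\frac{270743838935}{92590911} \approx 2924.1$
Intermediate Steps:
$o{\left(G \right)} = \left(-5 + G\right) \left(-2 + G\right)$ ($o{\left(G \right)} = \left(G - 5\right) \left(G - 2\right) = \left(-5 + G\right) \left(-2 + G\right)$)
$F = 133363088$ ($F = 4 - \left(-16768 - 11179\right) \left(16513 - 11741\right) = 4 - - 27947 \left(16513 - 11741\right) = 4 - \left(-27947\right) 4772 = 4 - -133363084 = 4 + 133363084 = 133363088$)
$- \frac{38026}{o{\left(-124 \right)}} + \frac{F}{45572} = - \frac{38026}{10 + \left(-124\right)^{2} - -868} + \frac{133363088}{45572} = - \frac{38026}{10 + 15376 + 868} + 133363088 \cdot \frac{1}{45572} = - \frac{38026}{16254} + \frac{33340772}{11393} = \left(-38026\right) \frac{1}{16254} + \frac{33340772}{11393} = - \frac{19013}{8127} + \frac{33340772}{11393} = \frac{270743838935}{92590911}$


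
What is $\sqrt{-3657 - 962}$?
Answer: $i \sqrt{4619} \approx 67.963 i$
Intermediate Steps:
$\sqrt{-3657 - 962} = \sqrt{-4619} = i \sqrt{4619}$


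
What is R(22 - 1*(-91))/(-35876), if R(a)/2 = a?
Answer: -113/17938 ≈ -0.0062995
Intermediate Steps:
R(a) = 2*a
R(22 - 1*(-91))/(-35876) = (2*(22 - 1*(-91)))/(-35876) = (2*(22 + 91))*(-1/35876) = (2*113)*(-1/35876) = 226*(-1/35876) = -113/17938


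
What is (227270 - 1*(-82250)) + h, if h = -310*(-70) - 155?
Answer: 331065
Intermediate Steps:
h = 21545 (h = 21700 - 155 = 21545)
(227270 - 1*(-82250)) + h = (227270 - 1*(-82250)) + 21545 = (227270 + 82250) + 21545 = 309520 + 21545 = 331065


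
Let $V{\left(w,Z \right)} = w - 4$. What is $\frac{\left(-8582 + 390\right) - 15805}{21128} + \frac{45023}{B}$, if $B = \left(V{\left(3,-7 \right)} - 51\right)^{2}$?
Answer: $\frac{5831303}{375856} \approx 15.515$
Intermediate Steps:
$V{\left(w,Z \right)} = -4 + w$ ($V{\left(w,Z \right)} = w - 4 = -4 + w$)
$B = 2704$ ($B = \left(\left(-4 + 3\right) - 51\right)^{2} = \left(-1 - 51\right)^{2} = \left(-52\right)^{2} = 2704$)
$\frac{\left(-8582 + 390\right) - 15805}{21128} + \frac{45023}{B} = \frac{\left(-8582 + 390\right) - 15805}{21128} + \frac{45023}{2704} = \left(-8192 - 15805\right) \frac{1}{21128} + 45023 \cdot \frac{1}{2704} = \left(-23997\right) \frac{1}{21128} + \frac{45023}{2704} = - \frac{1263}{1112} + \frac{45023}{2704} = \frac{5831303}{375856}$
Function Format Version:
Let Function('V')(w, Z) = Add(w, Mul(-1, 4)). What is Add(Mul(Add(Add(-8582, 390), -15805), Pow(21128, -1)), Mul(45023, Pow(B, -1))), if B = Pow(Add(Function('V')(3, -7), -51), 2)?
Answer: Rational(5831303, 375856) ≈ 15.515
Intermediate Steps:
Function('V')(w, Z) = Add(-4, w) (Function('V')(w, Z) = Add(w, -4) = Add(-4, w))
B = 2704 (B = Pow(Add(Add(-4, 3), -51), 2) = Pow(Add(-1, -51), 2) = Pow(-52, 2) = 2704)
Add(Mul(Add(Add(-8582, 390), -15805), Pow(21128, -1)), Mul(45023, Pow(B, -1))) = Add(Mul(Add(Add(-8582, 390), -15805), Pow(21128, -1)), Mul(45023, Pow(2704, -1))) = Add(Mul(Add(-8192, -15805), Rational(1, 21128)), Mul(45023, Rational(1, 2704))) = Add(Mul(-23997, Rational(1, 21128)), Rational(45023, 2704)) = Add(Rational(-1263, 1112), Rational(45023, 2704)) = Rational(5831303, 375856)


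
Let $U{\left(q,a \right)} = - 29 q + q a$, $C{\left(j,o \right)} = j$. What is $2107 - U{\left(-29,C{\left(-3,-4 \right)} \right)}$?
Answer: $1179$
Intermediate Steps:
$U{\left(q,a \right)} = - 29 q + a q$
$2107 - U{\left(-29,C{\left(-3,-4 \right)} \right)} = 2107 - - 29 \left(-29 - 3\right) = 2107 - \left(-29\right) \left(-32\right) = 2107 - 928 = 1179$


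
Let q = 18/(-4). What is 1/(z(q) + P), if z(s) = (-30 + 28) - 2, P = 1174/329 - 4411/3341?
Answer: -1099189/1925641 ≈ -0.57082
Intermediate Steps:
P = 2471115/1099189 (P = 1174*(1/329) - 4411*1/3341 = 1174/329 - 4411/3341 = 2471115/1099189 ≈ 2.2481)
q = -9/2 (q = 18*(-1/4) = -9/2 ≈ -4.5000)
z(s) = -4 (z(s) = -2 - 2 = -4)
1/(z(q) + P) = 1/(-4 + 2471115/1099189) = 1/(-1925641/1099189) = -1099189/1925641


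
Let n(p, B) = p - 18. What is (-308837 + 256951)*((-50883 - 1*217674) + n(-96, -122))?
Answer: 13940263506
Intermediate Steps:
n(p, B) = -18 + p
(-308837 + 256951)*((-50883 - 1*217674) + n(-96, -122)) = (-308837 + 256951)*((-50883 - 1*217674) + (-18 - 96)) = -51886*((-50883 - 217674) - 114) = -51886*(-268557 - 114) = -51886*(-268671) = 13940263506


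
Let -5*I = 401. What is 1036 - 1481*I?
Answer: 599061/5 ≈ 1.1981e+5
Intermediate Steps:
I = -401/5 (I = -⅕*401 = -401/5 ≈ -80.200)
1036 - 1481*I = 1036 - 1481*(-401/5) = 1036 + 593881/5 = 599061/5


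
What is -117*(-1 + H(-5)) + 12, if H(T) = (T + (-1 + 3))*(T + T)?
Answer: -3381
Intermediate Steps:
H(T) = 2*T*(2 + T) (H(T) = (T + 2)*(2*T) = (2 + T)*(2*T) = 2*T*(2 + T))
-117*(-1 + H(-5)) + 12 = -117*(-1 + 2*(-5)*(2 - 5)) + 12 = -117*(-1 + 2*(-5)*(-3)) + 12 = -117*(-1 + 30) + 12 = -117*29 + 12 = -3393 + 12 = -3381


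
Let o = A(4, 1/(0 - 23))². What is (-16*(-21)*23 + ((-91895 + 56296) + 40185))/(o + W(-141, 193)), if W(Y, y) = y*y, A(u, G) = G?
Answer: 3257053/9852361 ≈ 0.33059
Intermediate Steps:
W(Y, y) = y²
o = 1/529 (o = (1/(0 - 23))² = (1/(-23))² = (-1/23)² = 1/529 ≈ 0.0018904)
(-16*(-21)*23 + ((-91895 + 56296) + 40185))/(o + W(-141, 193)) = (-16*(-21)*23 + ((-91895 + 56296) + 40185))/(1/529 + 193²) = (336*23 + (-35599 + 40185))/(1/529 + 37249) = (7728 + 4586)/(19704722/529) = 12314*(529/19704722) = 3257053/9852361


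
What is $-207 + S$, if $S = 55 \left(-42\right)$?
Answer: $-2517$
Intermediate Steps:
$S = -2310$
$-207 + S = -207 - 2310 = -2517$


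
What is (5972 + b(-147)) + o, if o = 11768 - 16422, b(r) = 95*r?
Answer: -12647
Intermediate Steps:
o = -4654
(5972 + b(-147)) + o = (5972 + 95*(-147)) - 4654 = (5972 - 13965) - 4654 = -7993 - 4654 = -12647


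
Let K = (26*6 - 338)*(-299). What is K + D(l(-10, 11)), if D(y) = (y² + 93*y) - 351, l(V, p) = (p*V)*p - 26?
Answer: 1466815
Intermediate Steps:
l(V, p) = -26 + V*p² (l(V, p) = (V*p)*p - 26 = V*p² - 26 = -26 + V*p²)
D(y) = -351 + y² + 93*y
K = 54418 (K = (156 - 338)*(-299) = -182*(-299) = 54418)
K + D(l(-10, 11)) = 54418 + (-351 + (-26 - 10*11²)² + 93*(-26 - 10*11²)) = 54418 + (-351 + (-26 - 10*121)² + 93*(-26 - 10*121)) = 54418 + (-351 + (-26 - 1210)² + 93*(-26 - 1210)) = 54418 + (-351 + (-1236)² + 93*(-1236)) = 54418 + (-351 + 1527696 - 114948) = 54418 + 1412397 = 1466815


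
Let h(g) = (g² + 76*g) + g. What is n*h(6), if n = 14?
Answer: 6972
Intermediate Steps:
h(g) = g² + 77*g
n*h(6) = 14*(6*(77 + 6)) = 14*(6*83) = 14*498 = 6972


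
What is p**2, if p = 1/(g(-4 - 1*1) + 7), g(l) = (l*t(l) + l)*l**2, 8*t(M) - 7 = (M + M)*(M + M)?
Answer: 64/205033761 ≈ 3.1214e-7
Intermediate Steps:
t(M) = 7/8 + M**2/2 (t(M) = 7/8 + ((M + M)*(M + M))/8 = 7/8 + ((2*M)*(2*M))/8 = 7/8 + (4*M**2)/8 = 7/8 + M**2/2)
g(l) = l**2*(l + l*(7/8 + l**2/2)) (g(l) = (l*(7/8 + l**2/2) + l)*l**2 = (l + l*(7/8 + l**2/2))*l**2 = l**2*(l + l*(7/8 + l**2/2)))
p = -8/14319 (p = 1/((-4 - 1*1)**3*(15 + 4*(-4 - 1*1)**2)/8 + 7) = 1/((-4 - 1)**3*(15 + 4*(-4 - 1)**2)/8 + 7) = 1/((1/8)*(-5)**3*(15 + 4*(-5)**2) + 7) = 1/((1/8)*(-125)*(15 + 4*25) + 7) = 1/((1/8)*(-125)*(15 + 100) + 7) = 1/((1/8)*(-125)*115 + 7) = 1/(-14375/8 + 7) = 1/(-14319/8) = -8/14319 ≈ -0.00055870)
p**2 = (-8/14319)**2 = 64/205033761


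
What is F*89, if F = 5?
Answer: 445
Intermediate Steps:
F*89 = 5*89 = 445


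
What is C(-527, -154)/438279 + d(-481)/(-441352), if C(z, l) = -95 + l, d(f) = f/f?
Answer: -36778309/64478437736 ≈ -0.00057040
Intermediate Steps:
d(f) = 1
C(-527, -154)/438279 + d(-481)/(-441352) = (-95 - 154)/438279 + 1/(-441352) = -249*1/438279 + 1*(-1/441352) = -83/146093 - 1/441352 = -36778309/64478437736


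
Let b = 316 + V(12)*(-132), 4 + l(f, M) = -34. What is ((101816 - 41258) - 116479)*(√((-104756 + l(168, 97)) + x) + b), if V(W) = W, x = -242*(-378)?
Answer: 70907828 - 55921*I*√13318 ≈ 7.0908e+7 - 6.4535e+6*I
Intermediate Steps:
l(f, M) = -38 (l(f, M) = -4 - 34 = -38)
x = 91476
b = -1268 (b = 316 + 12*(-132) = 316 - 1584 = -1268)
((101816 - 41258) - 116479)*(√((-104756 + l(168, 97)) + x) + b) = ((101816 - 41258) - 116479)*(√((-104756 - 38) + 91476) - 1268) = (60558 - 116479)*(√(-104794 + 91476) - 1268) = -55921*(√(-13318) - 1268) = -55921*(I*√13318 - 1268) = -55921*(-1268 + I*√13318) = 70907828 - 55921*I*√13318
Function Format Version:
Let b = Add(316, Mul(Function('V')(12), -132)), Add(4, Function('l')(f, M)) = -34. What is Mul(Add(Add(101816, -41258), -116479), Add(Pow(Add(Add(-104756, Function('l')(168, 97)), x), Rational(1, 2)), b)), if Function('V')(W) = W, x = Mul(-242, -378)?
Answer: Add(70907828, Mul(-55921, I, Pow(13318, Rational(1, 2)))) ≈ Add(7.0908e+7, Mul(-6.4535e+6, I))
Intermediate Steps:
Function('l')(f, M) = -38 (Function('l')(f, M) = Add(-4, -34) = -38)
x = 91476
b = -1268 (b = Add(316, Mul(12, -132)) = Add(316, -1584) = -1268)
Mul(Add(Add(101816, -41258), -116479), Add(Pow(Add(Add(-104756, Function('l')(168, 97)), x), Rational(1, 2)), b)) = Mul(Add(Add(101816, -41258), -116479), Add(Pow(Add(Add(-104756, -38), 91476), Rational(1, 2)), -1268)) = Mul(Add(60558, -116479), Add(Pow(Add(-104794, 91476), Rational(1, 2)), -1268)) = Mul(-55921, Add(Pow(-13318, Rational(1, 2)), -1268)) = Mul(-55921, Add(Mul(I, Pow(13318, Rational(1, 2))), -1268)) = Mul(-55921, Add(-1268, Mul(I, Pow(13318, Rational(1, 2))))) = Add(70907828, Mul(-55921, I, Pow(13318, Rational(1, 2))))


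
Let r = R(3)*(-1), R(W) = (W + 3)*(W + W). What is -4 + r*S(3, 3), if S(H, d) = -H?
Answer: 104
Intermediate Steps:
R(W) = 2*W*(3 + W) (R(W) = (3 + W)*(2*W) = 2*W*(3 + W))
r = -36 (r = (2*3*(3 + 3))*(-1) = (2*3*6)*(-1) = 36*(-1) = -36)
-4 + r*S(3, 3) = -4 - (-36)*3 = -4 - 36*(-3) = -4 + 108 = 104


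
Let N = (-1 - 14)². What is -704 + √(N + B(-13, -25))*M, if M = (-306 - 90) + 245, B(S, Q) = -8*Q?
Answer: -704 - 755*√17 ≈ -3816.9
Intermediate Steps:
N = 225 (N = (-15)² = 225)
M = -151 (M = -396 + 245 = -151)
-704 + √(N + B(-13, -25))*M = -704 + √(225 - 8*(-25))*(-151) = -704 + √(225 + 200)*(-151) = -704 + √425*(-151) = -704 + (5*√17)*(-151) = -704 - 755*√17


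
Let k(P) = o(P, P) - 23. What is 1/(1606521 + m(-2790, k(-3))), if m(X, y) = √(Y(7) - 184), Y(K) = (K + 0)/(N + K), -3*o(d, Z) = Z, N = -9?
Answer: 1071014/1720606482419 - 5*I*√30/5161819447257 ≈ 6.2246e-7 - 5.3055e-12*I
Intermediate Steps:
o(d, Z) = -Z/3
Y(K) = K/(-9 + K) (Y(K) = (K + 0)/(-9 + K) = K/(-9 + K))
k(P) = -23 - P/3 (k(P) = -P/3 - 23 = -23 - P/3)
m(X, y) = 5*I*√30/2 (m(X, y) = √(7/(-9 + 7) - 184) = √(7/(-2) - 184) = √(7*(-½) - 184) = √(-7/2 - 184) = √(-375/2) = 5*I*√30/2)
1/(1606521 + m(-2790, k(-3))) = 1/(1606521 + 5*I*√30/2)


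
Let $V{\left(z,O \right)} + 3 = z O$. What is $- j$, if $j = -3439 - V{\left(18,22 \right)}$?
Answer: $3832$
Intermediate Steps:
$V{\left(z,O \right)} = -3 + O z$ ($V{\left(z,O \right)} = -3 + z O = -3 + O z$)
$j = -3832$ ($j = -3439 - \left(-3 + 22 \cdot 18\right) = -3439 - \left(-3 + 396\right) = -3439 - 393 = -3832$)
$- j = \left(-1\right) \left(-3832\right) = 3832$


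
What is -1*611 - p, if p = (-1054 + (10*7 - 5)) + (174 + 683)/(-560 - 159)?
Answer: 272639/719 ≈ 379.19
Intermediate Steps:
p = -711948/719 (p = (-1054 + (70 - 5)) + 857/(-719) = (-1054 + 65) + 857*(-1/719) = -989 - 857/719 = -711948/719 ≈ -990.19)
-1*611 - p = -1*611 - 1*(-711948/719) = -611 + 711948/719 = 272639/719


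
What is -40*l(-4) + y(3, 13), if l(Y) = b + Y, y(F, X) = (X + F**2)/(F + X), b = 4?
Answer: 11/8 ≈ 1.3750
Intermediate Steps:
y(F, X) = (X + F**2)/(F + X)
l(Y) = 4 + Y
-40*l(-4) + y(3, 13) = -40*(4 - 4) + (13 + 3**2)/(3 + 13) = -40*0 + (13 + 9)/16 = 0 + (1/16)*22 = 0 + 11/8 = 11/8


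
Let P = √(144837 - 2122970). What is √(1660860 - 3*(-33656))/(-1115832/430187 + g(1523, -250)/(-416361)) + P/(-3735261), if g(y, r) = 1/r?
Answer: -2888920798500*√440457/3746684884123 - I*√1978133/3735261 ≈ -511.73 - 0.00037654*I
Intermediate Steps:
P = I*√1978133 (P = √(-1978133) = I*√1978133 ≈ 1406.5*I)
√(1660860 - 3*(-33656))/(-1115832/430187 + g(1523, -250)/(-416361)) + P/(-3735261) = √(1660860 - 3*(-33656))/(-1115832/430187 + 1/(-250*(-416361))) + (I*√1978133)/(-3735261) = √(1660860 + 100968)/(-1115832*1/430187 - 1/250*(-1/416361)) + (I*√1978133)*(-1/3735261) = √1761828/(-1115832/430187 + 1/104090250) - I*√1978133/3735261 = (2*√440457)/(-3746684884123/1444460399250) - I*√1978133/3735261 = (2*√440457)*(-1444460399250/3746684884123) - I*√1978133/3735261 = -2888920798500*√440457/3746684884123 - I*√1978133/3735261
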